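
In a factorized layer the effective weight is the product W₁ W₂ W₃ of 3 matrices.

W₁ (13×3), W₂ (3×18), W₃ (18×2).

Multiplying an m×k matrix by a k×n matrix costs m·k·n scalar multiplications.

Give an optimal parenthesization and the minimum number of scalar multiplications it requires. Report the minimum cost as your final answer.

186

(W₁ (W₂ W₃)): cost 186.
((W₁ W₂) W₃): cost 1170.
Optimal: (W₁ (W₂ W₃)) with cost 186.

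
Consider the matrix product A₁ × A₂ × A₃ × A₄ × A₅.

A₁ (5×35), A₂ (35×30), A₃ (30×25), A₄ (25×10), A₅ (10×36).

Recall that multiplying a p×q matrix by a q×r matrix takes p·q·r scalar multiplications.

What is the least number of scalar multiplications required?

Adjacent pairs: A₁A₂ = 5·35·30 = 5250; A₂A₃ = 35·30·25 = 26250; A₃A₄ = 30·25·10 = 7500; A₄A₅ = 25·10·36 = 9000.
Length 3: A₁..A₃: k=1: 0+26250+5·35·25=30625; k=2: 5250+0+5·30·25=9000 → min 9000 | A₂..A₄: k=2: 0+7500+35·30·10=18000; k=3: 26250+0+35·25·10=35000 → min 18000 | A₃..A₅: k=3: 0+9000+30·25·36=36000; k=4: 7500+0+30·10·36=18300 → min 18300.
Length 4: A₁..A₄: k=1: 0+18000+5·35·10=19750; k=2: 5250+7500+5·30·10=14250; k=3: 9000+0+5·25·10=10250 → min 10250 | A₂..A₅: k=2: 0+18300+35·30·36=56100; k=3: 26250+9000+35·25·36=66750; k=4: 18000+0+35·10·36=30600 → min 30600.
Length 5: A₁..A₅: k=1: 0+30600+5·35·36=36900; k=2: 5250+18300+5·30·36=28950; k=3: 9000+9000+5·25·36=22500; k=4: 10250+0+5·10·36=12050 → min 12050.
Optimal order: ((((A₁ × A₂) × A₃) × A₄) × A₅) with cost 12050.

12050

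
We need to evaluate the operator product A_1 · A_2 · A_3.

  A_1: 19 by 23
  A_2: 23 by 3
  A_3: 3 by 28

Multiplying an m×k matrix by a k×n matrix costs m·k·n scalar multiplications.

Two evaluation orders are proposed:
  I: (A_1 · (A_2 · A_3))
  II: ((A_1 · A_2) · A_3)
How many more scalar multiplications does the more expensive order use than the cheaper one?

Order I = (A_1 · (A_2 · A_3)): (A_2 · A_3): 23×3 by 3×28 → 23×28, cost 23·3·28 = 1932; (A_1 · (A_2 · A_3)): 19×23 by 23×28 → 19×28, cost 19·23·28 = 12236; cumulative 14168. Total 14168.
Order II = ((A_1 · A_2) · A_3): (A_1 · A_2): 19×23 by 23×3 → 19×3, cost 19·23·3 = 1311; ((A_1 · A_2) · A_3): 19×3 by 3×28 → 19×28, cost 19·3·28 = 1596; cumulative 2907. Total 2907.
Difference: |14168 − 2907| = 11261.

11261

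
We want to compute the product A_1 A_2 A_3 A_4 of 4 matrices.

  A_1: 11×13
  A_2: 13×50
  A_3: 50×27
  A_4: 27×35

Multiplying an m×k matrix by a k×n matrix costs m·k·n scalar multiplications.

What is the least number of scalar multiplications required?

31806

Adjacent pairs: A_1A_2 = 11·13·50 = 7150; A_2A_3 = 13·50·27 = 17550; A_3A_4 = 50·27·35 = 47250.
Length 3: A_1..A_3: k=1: 0+17550+11·13·27=21411; k=2: 7150+0+11·50·27=22000 → min 21411 | A_2..A_4: k=2: 0+47250+13·50·35=70000; k=3: 17550+0+13·27·35=29835 → min 29835.
Length 4: A_1..A_4: k=1: 0+29835+11·13·35=34840; k=2: 7150+47250+11·50·35=73650; k=3: 21411+0+11·27·35=31806 → min 31806.
Optimal order: ((A_1 (A_2 A_3)) A_4) with cost 31806.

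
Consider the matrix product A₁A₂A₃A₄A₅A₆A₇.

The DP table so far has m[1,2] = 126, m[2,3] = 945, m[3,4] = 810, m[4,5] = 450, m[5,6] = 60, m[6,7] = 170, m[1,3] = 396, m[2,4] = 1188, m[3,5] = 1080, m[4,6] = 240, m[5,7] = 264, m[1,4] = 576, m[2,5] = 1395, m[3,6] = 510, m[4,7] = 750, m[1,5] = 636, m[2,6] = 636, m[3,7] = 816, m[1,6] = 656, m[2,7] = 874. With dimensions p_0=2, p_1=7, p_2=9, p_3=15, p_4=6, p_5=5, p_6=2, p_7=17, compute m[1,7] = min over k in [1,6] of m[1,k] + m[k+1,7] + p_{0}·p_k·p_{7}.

m[1,7] = min over k∈[1,6] of m[1,k]+m[k+1,7]+p_{0}·p_k·p_{7}.
k=1: 0 + 874 + 2·7·17 = 1112; k=2: 126 + 816 + 2·9·17 = 1248; k=3: 396 + 750 + 2·15·17 = 1656; k=4: 576 + 264 + 2·6·17 = 1044; k=5: 636 + 170 + 2·5·17 = 976; k=6: 656 + 0 + 2·2·17 = 724.
Minimum: 724 at k=6.

724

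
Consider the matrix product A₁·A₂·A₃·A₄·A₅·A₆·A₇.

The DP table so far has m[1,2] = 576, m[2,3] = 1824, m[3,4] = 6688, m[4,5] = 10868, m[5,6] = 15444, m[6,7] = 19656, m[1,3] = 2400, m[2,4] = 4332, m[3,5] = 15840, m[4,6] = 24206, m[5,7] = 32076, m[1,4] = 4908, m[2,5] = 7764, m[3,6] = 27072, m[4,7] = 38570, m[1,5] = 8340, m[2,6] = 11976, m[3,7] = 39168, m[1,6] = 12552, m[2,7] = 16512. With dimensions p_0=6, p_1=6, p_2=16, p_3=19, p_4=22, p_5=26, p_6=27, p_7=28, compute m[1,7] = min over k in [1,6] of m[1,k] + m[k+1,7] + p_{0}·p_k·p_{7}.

m[1,7] = min over k∈[1,6] of m[1,k]+m[k+1,7]+p_{0}·p_k·p_{7}.
k=1: 0 + 16512 + 6·6·28 = 17520; k=2: 576 + 39168 + 6·16·28 = 42432; k=3: 2400 + 38570 + 6·19·28 = 44162; k=4: 4908 + 32076 + 6·22·28 = 40680; k=5: 8340 + 19656 + 6·26·28 = 32364; k=6: 12552 + 0 + 6·27·28 = 17088.
Minimum: 17088 at k=6.

17088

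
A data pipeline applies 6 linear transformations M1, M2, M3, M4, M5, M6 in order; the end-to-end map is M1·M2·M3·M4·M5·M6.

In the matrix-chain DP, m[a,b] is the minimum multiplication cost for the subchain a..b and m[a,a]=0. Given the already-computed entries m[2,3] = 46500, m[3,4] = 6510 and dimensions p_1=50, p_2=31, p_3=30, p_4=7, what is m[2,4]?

m[2,4] = min over k∈[2,3] of m[2,k]+m[k+1,4]+p_{1}·p_k·p_{4}.
k=2: 0 + 6510 + 50·31·7 = 17360; k=3: 46500 + 0 + 50·30·7 = 57000.
Minimum: 17360 at k=2.

17360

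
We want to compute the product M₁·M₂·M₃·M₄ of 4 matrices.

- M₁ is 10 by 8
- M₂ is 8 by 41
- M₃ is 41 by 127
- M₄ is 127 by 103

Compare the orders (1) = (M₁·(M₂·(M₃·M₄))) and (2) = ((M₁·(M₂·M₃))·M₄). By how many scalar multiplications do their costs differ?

395719

Order (1) = (M₁·(M₂·(M₃·M₄))): (M₃·M₄): 41×127 by 127×103 → 41×103, cost 41·127·103 = 536321; (M₂·(M₃·M₄)): 8×41 by 41×103 → 8×103, cost 8·41·103 = 33784; cumulative 570105; (M₁·(M₂·(M₃·M₄))): 10×8 by 8×103 → 10×103, cost 10·8·103 = 8240; cumulative 578345. Total 578345.
Order (2) = ((M₁·(M₂·M₃))·M₄): (M₂·M₃): 8×41 by 41×127 → 8×127, cost 8·41·127 = 41656; (M₁·(M₂·M₃)): 10×8 by 8×127 → 10×127, cost 10·8·127 = 10160; cumulative 51816; ((M₁·(M₂·M₃))·M₄): 10×127 by 127×103 → 10×103, cost 10·127·103 = 130810; cumulative 182626. Total 182626.
Difference: |578345 − 182626| = 395719.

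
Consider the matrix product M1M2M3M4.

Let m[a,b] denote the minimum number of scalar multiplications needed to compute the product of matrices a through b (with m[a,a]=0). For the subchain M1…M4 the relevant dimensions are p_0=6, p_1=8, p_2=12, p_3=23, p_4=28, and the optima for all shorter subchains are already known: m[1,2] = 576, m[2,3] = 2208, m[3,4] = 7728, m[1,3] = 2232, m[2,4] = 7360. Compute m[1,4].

6096

m[1,4] = min over k∈[1,3] of m[1,k]+m[k+1,4]+p_{0}·p_k·p_{4}.
k=1: 0 + 7360 + 6·8·28 = 8704; k=2: 576 + 7728 + 6·12·28 = 10320; k=3: 2232 + 0 + 6·23·28 = 6096.
Minimum: 6096 at k=3.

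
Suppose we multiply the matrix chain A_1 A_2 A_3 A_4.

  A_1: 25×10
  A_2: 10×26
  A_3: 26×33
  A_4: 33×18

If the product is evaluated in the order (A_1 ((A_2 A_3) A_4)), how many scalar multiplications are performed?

(A_2 A_3): 10×26 by 26×33 → 10×33, cost 10·26·33 = 8580
((A_2 A_3) A_4): 10×33 by 33×18 → 10×18, cost 10·33·18 = 5940; cumulative 14520
(A_1 ((A_2 A_3) A_4)): 25×10 by 10×18 → 25×18, cost 25·10·18 = 4500; cumulative 19020
Total: 19020 scalar multiplications.

19020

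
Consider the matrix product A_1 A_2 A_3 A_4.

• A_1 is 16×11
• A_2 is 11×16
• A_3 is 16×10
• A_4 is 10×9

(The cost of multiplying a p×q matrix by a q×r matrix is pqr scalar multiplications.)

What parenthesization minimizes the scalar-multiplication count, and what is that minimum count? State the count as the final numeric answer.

Adjacent pairs: A_1A_2 = 16·11·16 = 2816; A_2A_3 = 11·16·10 = 1760; A_3A_4 = 16·10·9 = 1440.
Length 3: A_1..A_3: k=1: 0+1760+16·11·10=3520; k=2: 2816+0+16·16·10=5376 → min 3520 | A_2..A_4: k=2: 0+1440+11·16·9=3024; k=3: 1760+0+11·10·9=2750 → min 2750.
Length 4: A_1..A_4: k=1: 0+2750+16·11·9=4334; k=2: 2816+1440+16·16·9=6560; k=3: 3520+0+16·10·9=4960 → min 4334.
Optimal parenthesization: (A_1 ((A_2 A_3) A_4)) with cost 4334.

4334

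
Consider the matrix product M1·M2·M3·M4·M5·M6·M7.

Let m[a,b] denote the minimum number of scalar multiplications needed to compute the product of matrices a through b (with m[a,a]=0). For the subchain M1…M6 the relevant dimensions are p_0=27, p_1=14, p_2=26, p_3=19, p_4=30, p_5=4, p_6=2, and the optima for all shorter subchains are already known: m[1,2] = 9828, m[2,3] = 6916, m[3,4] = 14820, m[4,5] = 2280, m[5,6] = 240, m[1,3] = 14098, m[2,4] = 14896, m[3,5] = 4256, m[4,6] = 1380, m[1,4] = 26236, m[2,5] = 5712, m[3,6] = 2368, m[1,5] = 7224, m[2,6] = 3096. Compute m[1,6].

m[1,6] = min over k∈[1,5] of m[1,k]+m[k+1,6]+p_{0}·p_k·p_{6}.
k=1: 0 + 3096 + 27·14·2 = 3852; k=2: 9828 + 2368 + 27·26·2 = 13600; k=3: 14098 + 1380 + 27·19·2 = 16504; k=4: 26236 + 240 + 27·30·2 = 28096; k=5: 7224 + 0 + 27·4·2 = 7440.
Minimum: 3852 at k=1.

3852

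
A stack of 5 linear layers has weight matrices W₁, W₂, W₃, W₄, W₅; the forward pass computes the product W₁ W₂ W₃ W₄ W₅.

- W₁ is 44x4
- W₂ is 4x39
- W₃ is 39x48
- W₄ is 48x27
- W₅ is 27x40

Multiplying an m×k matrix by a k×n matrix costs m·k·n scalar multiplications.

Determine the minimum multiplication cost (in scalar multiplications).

24032

Adjacent pairs: W₁W₂ = 44·4·39 = 6864; W₂W₃ = 4·39·48 = 7488; W₃W₄ = 39·48·27 = 50544; W₄W₅ = 48·27·40 = 51840.
Length 3: W₁..W₃: k=1: 0+7488+44·4·48=15936; k=2: 6864+0+44·39·48=89232 → min 15936 | W₂..W₄: k=2: 0+50544+4·39·27=54756; k=3: 7488+0+4·48·27=12672 → min 12672 | W₃..W₅: k=3: 0+51840+39·48·40=126720; k=4: 50544+0+39·27·40=92664 → min 92664.
Length 4: W₁..W₄: k=1: 0+12672+44·4·27=17424; k=2: 6864+50544+44·39·27=103740; k=3: 15936+0+44·48·27=72960 → min 17424 | W₂..W₅: k=2: 0+92664+4·39·40=98904; k=3: 7488+51840+4·48·40=67008; k=4: 12672+0+4·27·40=16992 → min 16992.
Length 5: W₁..W₅: k=1: 0+16992+44·4·40=24032; k=2: 6864+92664+44·39·40=168168; k=3: 15936+51840+44·48·40=152256; k=4: 17424+0+44·27·40=64944 → min 24032.
Optimal order: (W₁ (((W₂ W₃) W₄) W₅)) with cost 24032.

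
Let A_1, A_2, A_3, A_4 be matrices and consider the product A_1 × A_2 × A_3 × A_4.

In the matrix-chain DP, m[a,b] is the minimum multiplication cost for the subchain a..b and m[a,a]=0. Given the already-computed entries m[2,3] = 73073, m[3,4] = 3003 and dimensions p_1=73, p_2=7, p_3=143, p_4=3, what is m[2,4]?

m[2,4] = min over k∈[2,3] of m[2,k]+m[k+1,4]+p_{1}·p_k·p_{4}.
k=2: 0 + 3003 + 73·7·3 = 4536; k=3: 73073 + 0 + 73·143·3 = 104390.
Minimum: 4536 at k=2.

4536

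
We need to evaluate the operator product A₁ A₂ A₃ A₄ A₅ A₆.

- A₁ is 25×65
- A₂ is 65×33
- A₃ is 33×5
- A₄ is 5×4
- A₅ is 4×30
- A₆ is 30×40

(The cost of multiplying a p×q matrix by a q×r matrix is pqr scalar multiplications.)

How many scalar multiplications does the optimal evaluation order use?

24540

Adjacent pairs: A₁A₂ = 25·65·33 = 53625; A₂A₃ = 65·33·5 = 10725; A₃A₄ = 33·5·4 = 660; A₄A₅ = 5·4·30 = 600; A₅A₆ = 4·30·40 = 4800.
Length 3: A₁..A₃: k=1: 0+10725+25·65·5=18850; k=2: 53625+0+25·33·5=57750 → min 18850 | A₂..A₄: k=2: 0+660+65·33·4=9240; k=3: 10725+0+65·5·4=12025 → min 9240 | A₃..A₅: k=3: 0+600+33·5·30=5550; k=4: 660+0+33·4·30=4620 → min 4620 | A₄..A₆: k=4: 0+4800+5·4·40=5600; k=5: 600+0+5·30·40=6600 → min 5600.
Length 4: A₁..A₄: k=1: 0+9240+25·65·4=15740; k=2: 53625+660+25·33·4=57585; k=3: 18850+0+25·5·4=19350 → min 15740 | A₂..A₅: k=2: 0+4620+65·33·30=68970; k=3: 10725+600+65·5·30=21075; k=4: 9240+0+65·4·30=17040 → min 17040 | A₃..A₆: k=3: 0+5600+33·5·40=12200; k=4: 660+4800+33·4·40=10740; k=5: 4620+0+33·30·40=44220 → min 10740.
Length 5: A₁..A₅: k=1: 0+17040+25·65·30=65790; k=2: 53625+4620+25·33·30=82995; k=3: 18850+600+25·5·30=23200; k=4: 15740+0+25·4·30=18740 → min 18740 | A₂..A₆: k=2: 0+10740+65·33·40=96540; k=3: 10725+5600+65·5·40=29325; k=4: 9240+4800+65·4·40=24440; k=5: 17040+0+65·30·40=95040 → min 24440.
Length 6: A₁..A₆: k=1: 0+24440+25·65·40=89440; k=2: 53625+10740+25·33·40=97365; k=3: 18850+5600+25·5·40=29450; k=4: 15740+4800+25·4·40=24540; k=5: 18740+0+25·30·40=48740 → min 24540.
Optimal order: ((A₁ (A₂ (A₃ A₄))) (A₅ A₆)) with cost 24540.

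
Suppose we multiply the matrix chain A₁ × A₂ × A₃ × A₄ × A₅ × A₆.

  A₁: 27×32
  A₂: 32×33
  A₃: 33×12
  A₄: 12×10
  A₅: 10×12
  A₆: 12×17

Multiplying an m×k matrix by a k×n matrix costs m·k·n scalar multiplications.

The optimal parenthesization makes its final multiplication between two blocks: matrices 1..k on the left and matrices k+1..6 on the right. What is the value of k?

4

Adjacent pairs: A₁A₂ = 27·32·33 = 28512; A₂A₃ = 32·33·12 = 12672; A₃A₄ = 33·12·10 = 3960; A₄A₅ = 12·10·12 = 1440; A₅A₆ = 10·12·17 = 2040.
Length 3: A₁..A₃: k=1: 0+12672+27·32·12=23040; k=2: 28512+0+27·33·12=39204 → min 23040 | A₂..A₄: k=2: 0+3960+32·33·10=14520; k=3: 12672+0+32·12·10=16512 → min 14520 | A₃..A₅: k=3: 0+1440+33·12·12=6192; k=4: 3960+0+33·10·12=7920 → min 6192 | A₄..A₆: k=4: 0+2040+12·10·17=4080; k=5: 1440+0+12·12·17=3888 → min 3888.
Length 4: A₁..A₄: k=1: 0+14520+27·32·10=23160; k=2: 28512+3960+27·33·10=41382; k=3: 23040+0+27·12·10=26280 → min 23160 | A₂..A₅: k=2: 0+6192+32·33·12=18864; k=3: 12672+1440+32·12·12=18720; k=4: 14520+0+32·10·12=18360 → min 18360 | A₃..A₆: k=3: 0+3888+33·12·17=10620; k=4: 3960+2040+33·10·17=11610; k=5: 6192+0+33·12·17=12924 → min 10620.
Length 5: A₁..A₅: k=1: 0+18360+27·32·12=28728; k=2: 28512+6192+27·33·12=45396; k=3: 23040+1440+27·12·12=28368; k=4: 23160+0+27·10·12=26400 → min 26400 | A₂..A₆: k=2: 0+10620+32·33·17=28572; k=3: 12672+3888+32·12·17=23088; k=4: 14520+2040+32·10·17=22000; k=5: 18360+0+32·12·17=24888 → min 22000.
Top-level splits: k=1: (A₁..A₁)·(A₂..A₆) → 0+22000+27·32·17 = 36688; k=2: (A₁..A₂)·(A₃..A₆) → 28512+10620+27·33·17 = 54279; k=3: (A₁..A₃)·(A₄..A₆) → 23040+3888+27·12·17 = 32436; k=4: (A₁..A₄)·(A₅..A₆) → 23160+2040+27·10·17 = 29790; k=5: (A₁..A₅)·(A₆..A₆) → 26400+0+27·12·17 = 31908.
Best split is after A₄, i.e. k = 4.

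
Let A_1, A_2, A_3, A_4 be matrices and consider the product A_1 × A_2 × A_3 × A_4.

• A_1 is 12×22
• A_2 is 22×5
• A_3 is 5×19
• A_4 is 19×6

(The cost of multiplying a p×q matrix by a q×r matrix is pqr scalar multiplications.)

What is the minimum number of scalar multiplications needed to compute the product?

Adjacent pairs: A_1A_2 = 12·22·5 = 1320; A_2A_3 = 22·5·19 = 2090; A_3A_4 = 5·19·6 = 570.
Length 3: A_1..A_3: k=1: 0+2090+12·22·19=7106; k=2: 1320+0+12·5·19=2460 → min 2460 | A_2..A_4: k=2: 0+570+22·5·6=1230; k=3: 2090+0+22·19·6=4598 → min 1230.
Length 4: A_1..A_4: k=1: 0+1230+12·22·6=2814; k=2: 1320+570+12·5·6=2250; k=3: 2460+0+12·19·6=3828 → min 2250.
Optimal order: ((A_1 × A_2) × (A_3 × A_4)) with cost 2250.

2250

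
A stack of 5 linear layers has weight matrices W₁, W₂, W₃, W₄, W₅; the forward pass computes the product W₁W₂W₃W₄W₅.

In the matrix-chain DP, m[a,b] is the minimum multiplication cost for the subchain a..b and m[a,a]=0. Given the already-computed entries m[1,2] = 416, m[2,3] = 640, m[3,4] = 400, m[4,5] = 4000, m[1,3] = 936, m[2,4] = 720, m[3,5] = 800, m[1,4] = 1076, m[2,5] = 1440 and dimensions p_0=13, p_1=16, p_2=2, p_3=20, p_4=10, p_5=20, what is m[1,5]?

m[1,5] = min over k∈[1,4] of m[1,k]+m[k+1,5]+p_{0}·p_k·p_{5}.
k=1: 0 + 1440 + 13·16·20 = 5600; k=2: 416 + 800 + 13·2·20 = 1736; k=3: 936 + 4000 + 13·20·20 = 10136; k=4: 1076 + 0 + 13·10·20 = 3676.
Minimum: 1736 at k=2.

1736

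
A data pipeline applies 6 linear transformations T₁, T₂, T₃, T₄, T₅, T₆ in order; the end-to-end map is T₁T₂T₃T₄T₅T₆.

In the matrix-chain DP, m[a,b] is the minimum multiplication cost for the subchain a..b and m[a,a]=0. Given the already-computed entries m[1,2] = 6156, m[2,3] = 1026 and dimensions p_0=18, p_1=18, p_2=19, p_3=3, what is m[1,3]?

1998

m[1,3] = min over k∈[1,2] of m[1,k]+m[k+1,3]+p_{0}·p_k·p_{3}.
k=1: 0 + 1026 + 18·18·3 = 1998; k=2: 6156 + 0 + 18·19·3 = 7182.
Minimum: 1998 at k=1.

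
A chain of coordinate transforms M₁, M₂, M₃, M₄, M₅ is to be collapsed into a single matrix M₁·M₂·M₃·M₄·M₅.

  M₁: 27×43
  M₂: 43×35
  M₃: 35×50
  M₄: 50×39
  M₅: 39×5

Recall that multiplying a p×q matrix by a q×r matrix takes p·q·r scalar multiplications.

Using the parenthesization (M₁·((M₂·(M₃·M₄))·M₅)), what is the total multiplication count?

(M₃·M₄): 35×50 by 50×39 → 35×39, cost 35·50·39 = 68250
(M₂·(M₃·M₄)): 43×35 by 35×39 → 43×39, cost 43·35·39 = 58695; cumulative 126945
((M₂·(M₃·M₄))·M₅): 43×39 by 39×5 → 43×5, cost 43·39·5 = 8385; cumulative 135330
(M₁·((M₂·(M₃·M₄))·M₅)): 27×43 by 43×5 → 27×5, cost 27·43·5 = 5805; cumulative 141135
Total: 141135 scalar multiplications.

141135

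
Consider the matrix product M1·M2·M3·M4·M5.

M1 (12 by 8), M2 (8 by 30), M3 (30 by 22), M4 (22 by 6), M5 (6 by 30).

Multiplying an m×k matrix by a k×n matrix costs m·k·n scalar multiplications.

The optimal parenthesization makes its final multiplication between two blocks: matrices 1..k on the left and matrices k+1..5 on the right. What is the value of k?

4

Adjacent pairs: M1M2 = 12·8·30 = 2880; M2M3 = 8·30·22 = 5280; M3M4 = 30·22·6 = 3960; M4M5 = 22·6·30 = 3960.
Length 3: M1..M3: k=1: 0+5280+12·8·22=7392; k=2: 2880+0+12·30·22=10800 → min 7392 | M2..M4: k=2: 0+3960+8·30·6=5400; k=3: 5280+0+8·22·6=6336 → min 5400 | M3..M5: k=3: 0+3960+30·22·30=23760; k=4: 3960+0+30·6·30=9360 → min 9360.
Length 4: M1..M4: k=1: 0+5400+12·8·6=5976; k=2: 2880+3960+12·30·6=9000; k=3: 7392+0+12·22·6=8976 → min 5976 | M2..M5: k=2: 0+9360+8·30·30=16560; k=3: 5280+3960+8·22·30=14520; k=4: 5400+0+8·6·30=6840 → min 6840.
Top-level splits: k=1: (M1..M1)·(M2..M5) → 0+6840+12·8·30 = 9720; k=2: (M1..M2)·(M3..M5) → 2880+9360+12·30·30 = 23040; k=3: (M1..M3)·(M4..M5) → 7392+3960+12·22·30 = 19272; k=4: (M1..M4)·(M5..M5) → 5976+0+12·6·30 = 8136.
Best split is after M4, i.e. k = 4.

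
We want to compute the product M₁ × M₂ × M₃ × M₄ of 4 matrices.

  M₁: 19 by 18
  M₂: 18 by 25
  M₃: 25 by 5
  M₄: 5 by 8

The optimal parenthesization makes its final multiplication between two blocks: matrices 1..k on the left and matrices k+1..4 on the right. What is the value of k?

Adjacent pairs: M₁M₂ = 19·18·25 = 8550; M₂M₃ = 18·25·5 = 2250; M₃M₄ = 25·5·8 = 1000.
Length 3: M₁..M₃: k=1: 0+2250+19·18·5=3960; k=2: 8550+0+19·25·5=10925 → min 3960 | M₂..M₄: k=2: 0+1000+18·25·8=4600; k=3: 2250+0+18·5·8=2970 → min 2970.
Top-level splits: k=1: (M₁..M₁)·(M₂..M₄) → 0+2970+19·18·8 = 5706; k=2: (M₁..M₂)·(M₃..M₄) → 8550+1000+19·25·8 = 13350; k=3: (M₁..M₃)·(M₄..M₄) → 3960+0+19·5·8 = 4720.
Best split is after M₃, i.e. k = 3.

3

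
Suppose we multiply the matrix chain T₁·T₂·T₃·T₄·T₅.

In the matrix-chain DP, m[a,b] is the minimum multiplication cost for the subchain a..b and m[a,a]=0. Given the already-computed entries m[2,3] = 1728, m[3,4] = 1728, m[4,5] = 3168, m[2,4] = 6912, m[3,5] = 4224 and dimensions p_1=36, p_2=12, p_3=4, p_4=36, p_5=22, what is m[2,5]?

8064

m[2,5] = min over k∈[2,4] of m[2,k]+m[k+1,5]+p_{1}·p_k·p_{5}.
k=2: 0 + 4224 + 36·12·22 = 13728; k=3: 1728 + 3168 + 36·4·22 = 8064; k=4: 6912 + 0 + 36·36·22 = 35424.
Minimum: 8064 at k=3.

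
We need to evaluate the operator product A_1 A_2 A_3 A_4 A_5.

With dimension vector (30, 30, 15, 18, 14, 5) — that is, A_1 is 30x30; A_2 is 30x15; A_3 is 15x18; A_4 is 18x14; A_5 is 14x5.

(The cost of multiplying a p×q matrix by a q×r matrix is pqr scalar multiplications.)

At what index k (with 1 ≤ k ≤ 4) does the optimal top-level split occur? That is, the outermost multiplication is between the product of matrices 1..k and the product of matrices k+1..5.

Adjacent pairs: A_1A_2 = 30·30·15 = 13500; A_2A_3 = 30·15·18 = 8100; A_3A_4 = 15·18·14 = 3780; A_4A_5 = 18·14·5 = 1260.
Length 3: A_1..A_3: k=1: 0+8100+30·30·18=24300; k=2: 13500+0+30·15·18=21600 → min 21600 | A_2..A_4: k=2: 0+3780+30·15·14=10080; k=3: 8100+0+30·18·14=15660 → min 10080 | A_3..A_5: k=3: 0+1260+15·18·5=2610; k=4: 3780+0+15·14·5=4830 → min 2610.
Length 4: A_1..A_4: k=1: 0+10080+30·30·14=22680; k=2: 13500+3780+30·15·14=23580; k=3: 21600+0+30·18·14=29160 → min 22680 | A_2..A_5: k=2: 0+2610+30·15·5=4860; k=3: 8100+1260+30·18·5=12060; k=4: 10080+0+30·14·5=12180 → min 4860.
Top-level splits: k=1: (A_1..A_1)·(A_2..A_5) → 0+4860+30·30·5 = 9360; k=2: (A_1..A_2)·(A_3..A_5) → 13500+2610+30·15·5 = 18360; k=3: (A_1..A_3)·(A_4..A_5) → 21600+1260+30·18·5 = 25560; k=4: (A_1..A_4)·(A_5..A_5) → 22680+0+30·14·5 = 24780.
Best split is after A_1, i.e. k = 1.

1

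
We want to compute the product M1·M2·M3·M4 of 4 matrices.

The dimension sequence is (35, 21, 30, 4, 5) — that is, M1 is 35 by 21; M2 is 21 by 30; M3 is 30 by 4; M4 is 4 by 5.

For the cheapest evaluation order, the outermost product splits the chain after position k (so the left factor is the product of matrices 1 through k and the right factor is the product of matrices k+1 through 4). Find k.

3

Adjacent pairs: M1M2 = 35·21·30 = 22050; M2M3 = 21·30·4 = 2520; M3M4 = 30·4·5 = 600.
Length 3: M1..M3: k=1: 0+2520+35·21·4=5460; k=2: 22050+0+35·30·4=26250 → min 5460 | M2..M4: k=2: 0+600+21·30·5=3750; k=3: 2520+0+21·4·5=2940 → min 2940.
Top-level splits: k=1: (M1..M1)·(M2..M4) → 0+2940+35·21·5 = 6615; k=2: (M1..M2)·(M3..M4) → 22050+600+35·30·5 = 27900; k=3: (M1..M3)·(M4..M4) → 5460+0+35·4·5 = 6160.
Best split is after M3, i.e. k = 3.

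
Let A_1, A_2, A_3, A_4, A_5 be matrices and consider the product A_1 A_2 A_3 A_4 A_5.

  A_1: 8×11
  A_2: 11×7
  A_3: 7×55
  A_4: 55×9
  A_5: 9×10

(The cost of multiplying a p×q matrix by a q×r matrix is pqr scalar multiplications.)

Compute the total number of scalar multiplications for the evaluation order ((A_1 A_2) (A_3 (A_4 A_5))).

9976

(A_1 A_2): 8×11 by 11×7 → 8×7, cost 8·11·7 = 616
(A_4 A_5): 55×9 by 9×10 → 55×10, cost 55·9·10 = 4950
(A_3 (A_4 A_5)): 7×55 by 55×10 → 7×10, cost 7·55·10 = 3850; cumulative 8800
((A_1 A_2) (A_3 (A_4 A_5))): 8×7 by 7×10 → 8×10, cost 8·7·10 = 560; cumulative 9976
Total: 9976 scalar multiplications.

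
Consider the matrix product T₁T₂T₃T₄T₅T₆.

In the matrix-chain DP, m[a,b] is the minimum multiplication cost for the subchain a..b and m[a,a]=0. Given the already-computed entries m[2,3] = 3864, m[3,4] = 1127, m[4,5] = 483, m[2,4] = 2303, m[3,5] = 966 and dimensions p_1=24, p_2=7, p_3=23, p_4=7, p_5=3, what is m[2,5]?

m[2,5] = min over k∈[2,4] of m[2,k]+m[k+1,5]+p_{1}·p_k·p_{5}.
k=2: 0 + 966 + 24·7·3 = 1470; k=3: 3864 + 483 + 24·23·3 = 6003; k=4: 2303 + 0 + 24·7·3 = 2807.
Minimum: 1470 at k=2.

1470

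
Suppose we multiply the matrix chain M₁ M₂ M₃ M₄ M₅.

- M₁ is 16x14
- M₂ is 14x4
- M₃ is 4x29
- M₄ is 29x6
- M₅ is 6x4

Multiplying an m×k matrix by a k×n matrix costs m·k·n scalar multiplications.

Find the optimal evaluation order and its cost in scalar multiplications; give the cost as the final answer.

Adjacent pairs: M₁M₂ = 16·14·4 = 896; M₂M₃ = 14·4·29 = 1624; M₃M₄ = 4·29·6 = 696; M₄M₅ = 29·6·4 = 696.
Length 3: M₁..M₃: k=1: 0+1624+16·14·29=8120; k=2: 896+0+16·4·29=2752 → min 2752 | M₂..M₄: k=2: 0+696+14·4·6=1032; k=3: 1624+0+14·29·6=4060 → min 1032 | M₃..M₅: k=3: 0+696+4·29·4=1160; k=4: 696+0+4·6·4=792 → min 792.
Length 4: M₁..M₄: k=1: 0+1032+16·14·6=2376; k=2: 896+696+16·4·6=1976; k=3: 2752+0+16·29·6=5536 → min 1976 | M₂..M₅: k=2: 0+792+14·4·4=1016; k=3: 1624+696+14·29·4=3944; k=4: 1032+0+14·6·4=1368 → min 1016.
Length 5: M₁..M₅: k=1: 0+1016+16·14·4=1912; k=2: 896+792+16·4·4=1944; k=3: 2752+696+16·29·4=5304; k=4: 1976+0+16·6·4=2360 → min 1912.
Optimal parenthesization: (M₁ (M₂ ((M₃ M₄) M₅))) with cost 1912.

1912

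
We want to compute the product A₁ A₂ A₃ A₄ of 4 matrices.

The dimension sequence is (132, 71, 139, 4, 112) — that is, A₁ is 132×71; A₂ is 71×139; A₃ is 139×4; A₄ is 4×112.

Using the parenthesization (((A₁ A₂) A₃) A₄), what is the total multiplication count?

(A₁ A₂): 132×71 by 71×139 → 132×139, cost 132·71·139 = 1302708
((A₁ A₂) A₃): 132×139 by 139×4 → 132×4, cost 132·139·4 = 73392; cumulative 1376100
(((A₁ A₂) A₃) A₄): 132×4 by 4×112 → 132×112, cost 132·4·112 = 59136; cumulative 1435236
Total: 1435236 scalar multiplications.

1435236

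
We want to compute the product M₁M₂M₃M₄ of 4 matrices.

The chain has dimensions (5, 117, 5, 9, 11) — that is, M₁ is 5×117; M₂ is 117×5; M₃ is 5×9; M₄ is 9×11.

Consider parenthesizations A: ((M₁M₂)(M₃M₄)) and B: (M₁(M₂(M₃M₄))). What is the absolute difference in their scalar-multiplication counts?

9670

Order A = ((M₁M₂)(M₃M₄)): (M₁M₂): 5×117 by 117×5 → 5×5, cost 5·117·5 = 2925; (M₃M₄): 5×9 by 9×11 → 5×11, cost 5·9·11 = 495; ((M₁M₂)(M₃M₄)): 5×5 by 5×11 → 5×11, cost 5·5·11 = 275; cumulative 3695. Total 3695.
Order B = (M₁(M₂(M₃M₄))): (M₃M₄): 5×9 by 9×11 → 5×11, cost 5·9·11 = 495; (M₂(M₃M₄)): 117×5 by 5×11 → 117×11, cost 117·5·11 = 6435; cumulative 6930; (M₁(M₂(M₃M₄))): 5×117 by 117×11 → 5×11, cost 5·117·11 = 6435; cumulative 13365. Total 13365.
Difference: |3695 − 13365| = 9670.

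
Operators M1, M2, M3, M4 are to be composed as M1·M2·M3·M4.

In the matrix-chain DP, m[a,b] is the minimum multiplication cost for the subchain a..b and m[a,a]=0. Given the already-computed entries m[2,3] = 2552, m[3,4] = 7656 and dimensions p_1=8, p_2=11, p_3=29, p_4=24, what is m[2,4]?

8120

m[2,4] = min over k∈[2,3] of m[2,k]+m[k+1,4]+p_{1}·p_k·p_{4}.
k=2: 0 + 7656 + 8·11·24 = 9768; k=3: 2552 + 0 + 8·29·24 = 8120.
Minimum: 8120 at k=3.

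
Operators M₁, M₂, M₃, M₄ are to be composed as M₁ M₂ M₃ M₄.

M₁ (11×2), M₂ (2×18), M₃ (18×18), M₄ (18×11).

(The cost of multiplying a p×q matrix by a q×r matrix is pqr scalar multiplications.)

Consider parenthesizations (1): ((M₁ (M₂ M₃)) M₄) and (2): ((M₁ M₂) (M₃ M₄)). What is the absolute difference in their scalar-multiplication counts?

2916

Order (1) = ((M₁ (M₂ M₃)) M₄): (M₂ M₃): 2×18 by 18×18 → 2×18, cost 2·18·18 = 648; (M₁ (M₂ M₃)): 11×2 by 2×18 → 11×18, cost 11·2·18 = 396; cumulative 1044; ((M₁ (M₂ M₃)) M₄): 11×18 by 18×11 → 11×11, cost 11·18·11 = 2178; cumulative 3222. Total 3222.
Order (2) = ((M₁ M₂) (M₃ M₄)): (M₁ M₂): 11×2 by 2×18 → 11×18, cost 11·2·18 = 396; (M₃ M₄): 18×18 by 18×11 → 18×11, cost 18·18·11 = 3564; ((M₁ M₂) (M₃ M₄)): 11×18 by 18×11 → 11×11, cost 11·18·11 = 2178; cumulative 6138. Total 6138.
Difference: |3222 − 6138| = 2916.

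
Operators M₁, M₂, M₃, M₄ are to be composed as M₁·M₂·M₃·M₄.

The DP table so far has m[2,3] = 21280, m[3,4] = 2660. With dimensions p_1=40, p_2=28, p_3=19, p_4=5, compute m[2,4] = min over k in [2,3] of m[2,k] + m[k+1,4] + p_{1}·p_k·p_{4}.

m[2,4] = min over k∈[2,3] of m[2,k]+m[k+1,4]+p_{1}·p_k·p_{4}.
k=2: 0 + 2660 + 40·28·5 = 8260; k=3: 21280 + 0 + 40·19·5 = 25080.
Minimum: 8260 at k=2.

8260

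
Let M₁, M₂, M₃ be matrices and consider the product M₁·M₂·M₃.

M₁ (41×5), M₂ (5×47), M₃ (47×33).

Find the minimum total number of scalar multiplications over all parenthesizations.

14520

Order (M₁·(M₂·M₃)): (M₂·M₃): 5×47 by 47×33 → 5×33, cost 5·47·33 = 7755; (M₁·(M₂·M₃)): 41×5 by 5×33 → 41×33, cost 41·5·33 = 6765; cumulative 14520. Total 14520.
Order ((M₁·M₂)·M₃): (M₁·M₂): 41×5 by 5×47 → 41×47, cost 41·5·47 = 9635; ((M₁·M₂)·M₃): 41×47 by 47×33 → 41×33, cost 41·47·33 = 63591; cumulative 73226. Total 73226.
Minimum: 14520.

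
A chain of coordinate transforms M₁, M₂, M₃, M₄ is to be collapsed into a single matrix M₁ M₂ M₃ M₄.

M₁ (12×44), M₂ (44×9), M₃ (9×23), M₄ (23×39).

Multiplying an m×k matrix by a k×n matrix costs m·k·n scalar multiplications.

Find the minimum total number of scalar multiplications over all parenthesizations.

17037

Adjacent pairs: M₁M₂ = 12·44·9 = 4752; M₂M₃ = 44·9·23 = 9108; M₃M₄ = 9·23·39 = 8073.
Length 3: M₁..M₃: k=1: 0+9108+12·44·23=21252; k=2: 4752+0+12·9·23=7236 → min 7236 | M₂..M₄: k=2: 0+8073+44·9·39=23517; k=3: 9108+0+44·23·39=48576 → min 23517.
Length 4: M₁..M₄: k=1: 0+23517+12·44·39=44109; k=2: 4752+8073+12·9·39=17037; k=3: 7236+0+12·23·39=18000 → min 17037.
Optimal order: ((M₁ M₂) (M₃ M₄)) with cost 17037.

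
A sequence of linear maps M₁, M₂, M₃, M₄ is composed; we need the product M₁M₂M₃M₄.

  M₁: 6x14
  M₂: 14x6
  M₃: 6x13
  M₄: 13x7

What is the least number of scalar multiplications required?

Adjacent pairs: M₁M₂ = 6·14·6 = 504; M₂M₃ = 14·6·13 = 1092; M₃M₄ = 6·13·7 = 546.
Length 3: M₁..M₃: k=1: 0+1092+6·14·13=2184; k=2: 504+0+6·6·13=972 → min 972 | M₂..M₄: k=2: 0+546+14·6·7=1134; k=3: 1092+0+14·13·7=2366 → min 1134.
Length 4: M₁..M₄: k=1: 0+1134+6·14·7=1722; k=2: 504+546+6·6·7=1302; k=3: 972+0+6·13·7=1518 → min 1302.
Optimal order: ((M₁M₂)(M₃M₄)) with cost 1302.

1302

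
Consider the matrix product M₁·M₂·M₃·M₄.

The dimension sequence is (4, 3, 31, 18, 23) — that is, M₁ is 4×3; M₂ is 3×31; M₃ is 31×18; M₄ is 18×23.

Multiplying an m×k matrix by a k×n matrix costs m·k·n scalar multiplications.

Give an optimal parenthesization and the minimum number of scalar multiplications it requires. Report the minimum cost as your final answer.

3192

Adjacent pairs: M₁M₂ = 4·3·31 = 372; M₂M₃ = 3·31·18 = 1674; M₃M₄ = 31·18·23 = 12834.
Length 3: M₁..M₃: k=1: 0+1674+4·3·18=1890; k=2: 372+0+4·31·18=2604 → min 1890 | M₂..M₄: k=2: 0+12834+3·31·23=14973; k=3: 1674+0+3·18·23=2916 → min 2916.
Length 4: M₁..M₄: k=1: 0+2916+4·3·23=3192; k=2: 372+12834+4·31·23=16058; k=3: 1890+0+4·18·23=3546 → min 3192.
Optimal parenthesization: (M₁·((M₂·M₃)·M₄)) with cost 3192.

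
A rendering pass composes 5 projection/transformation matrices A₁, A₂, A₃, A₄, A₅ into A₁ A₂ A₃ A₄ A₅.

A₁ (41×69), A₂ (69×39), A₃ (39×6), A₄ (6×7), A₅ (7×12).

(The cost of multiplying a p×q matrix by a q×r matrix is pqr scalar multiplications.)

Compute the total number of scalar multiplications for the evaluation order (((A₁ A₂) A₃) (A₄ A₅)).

(A₁ A₂): 41×69 by 69×39 → 41×39, cost 41·69·39 = 110331
((A₁ A₂) A₃): 41×39 by 39×6 → 41×6, cost 41·39·6 = 9594; cumulative 119925
(A₄ A₅): 6×7 by 7×12 → 6×12, cost 6·7·12 = 504
(((A₁ A₂) A₃) (A₄ A₅)): 41×6 by 6×12 → 41×12, cost 41·6·12 = 2952; cumulative 123381
Total: 123381 scalar multiplications.

123381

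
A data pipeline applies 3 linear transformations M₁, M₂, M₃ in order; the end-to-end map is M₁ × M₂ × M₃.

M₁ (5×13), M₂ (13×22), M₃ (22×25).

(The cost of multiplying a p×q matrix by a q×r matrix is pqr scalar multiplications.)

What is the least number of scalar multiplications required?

Order (M₁ × (M₂ × M₃)): (M₂ × M₃): 13×22 by 22×25 → 13×25, cost 13·22·25 = 7150; (M₁ × (M₂ × M₃)): 5×13 by 13×25 → 5×25, cost 5·13·25 = 1625; cumulative 8775. Total 8775.
Order ((M₁ × M₂) × M₃): (M₁ × M₂): 5×13 by 13×22 → 5×22, cost 5·13·22 = 1430; ((M₁ × M₂) × M₃): 5×22 by 22×25 → 5×25, cost 5·22·25 = 2750; cumulative 4180. Total 4180.
Minimum: 4180.

4180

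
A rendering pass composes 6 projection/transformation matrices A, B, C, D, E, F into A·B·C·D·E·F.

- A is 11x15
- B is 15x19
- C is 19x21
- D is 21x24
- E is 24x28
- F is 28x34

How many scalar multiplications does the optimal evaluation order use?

30932

Adjacent pairs: AB = 11·15·19 = 3135; BC = 15·19·21 = 5985; CD = 19·21·24 = 9576; DE = 21·24·28 = 14112; EF = 24·28·34 = 22848.
Length 3: A..C: k=1: 0+5985+11·15·21=9450; k=2: 3135+0+11·19·21=7524 → min 7524 | B..D: k=2: 0+9576+15·19·24=16416; k=3: 5985+0+15·21·24=13545 → min 13545 | C..E: k=3: 0+14112+19·21·28=25284; k=4: 9576+0+19·24·28=22344 → min 22344 | D..F: k=4: 0+22848+21·24·34=39984; k=5: 14112+0+21·28·34=34104 → min 34104.
Length 4: A..D: k=1: 0+13545+11·15·24=17505; k=2: 3135+9576+11·19·24=17727; k=3: 7524+0+11·21·24=13068 → min 13068 | B..E: k=2: 0+22344+15·19·28=30324; k=3: 5985+14112+15·21·28=28917; k=4: 13545+0+15·24·28=23625 → min 23625 | C..F: k=3: 0+34104+19·21·34=47670; k=4: 9576+22848+19·24·34=47928; k=5: 22344+0+19·28·34=40432 → min 40432.
Length 5: A..E: k=1: 0+23625+11·15·28=28245; k=2: 3135+22344+11·19·28=31331; k=3: 7524+14112+11·21·28=28104; k=4: 13068+0+11·24·28=20460 → min 20460 | B..F: k=2: 0+40432+15·19·34=50122; k=3: 5985+34104+15·21·34=50799; k=4: 13545+22848+15·24·34=48633; k=5: 23625+0+15·28·34=37905 → min 37905.
Length 6: A..F: k=1: 0+37905+11·15·34=43515; k=2: 3135+40432+11·19·34=50673; k=3: 7524+34104+11·21·34=49482; k=4: 13068+22848+11·24·34=44892; k=5: 20460+0+11·28·34=30932 → min 30932.
Optimal order: (((((A·B)·C)·D)·E)·F) with cost 30932.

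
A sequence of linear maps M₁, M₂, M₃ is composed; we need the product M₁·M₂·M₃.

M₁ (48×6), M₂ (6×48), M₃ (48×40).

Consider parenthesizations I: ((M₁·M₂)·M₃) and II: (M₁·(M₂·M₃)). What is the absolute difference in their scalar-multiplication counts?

82944

Order I = ((M₁·M₂)·M₃): (M₁·M₂): 48×6 by 6×48 → 48×48, cost 48·6·48 = 13824; ((M₁·M₂)·M₃): 48×48 by 48×40 → 48×40, cost 48·48·40 = 92160; cumulative 105984. Total 105984.
Order II = (M₁·(M₂·M₃)): (M₂·M₃): 6×48 by 48×40 → 6×40, cost 6·48·40 = 11520; (M₁·(M₂·M₃)): 48×6 by 6×40 → 48×40, cost 48·6·40 = 11520; cumulative 23040. Total 23040.
Difference: |105984 − 23040| = 82944.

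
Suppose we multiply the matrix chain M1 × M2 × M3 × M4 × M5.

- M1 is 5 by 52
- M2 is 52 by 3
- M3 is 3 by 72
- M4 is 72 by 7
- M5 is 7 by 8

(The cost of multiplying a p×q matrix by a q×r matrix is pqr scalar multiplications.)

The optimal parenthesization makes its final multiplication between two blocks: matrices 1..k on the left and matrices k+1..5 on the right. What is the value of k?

2

Adjacent pairs: M1M2 = 5·52·3 = 780; M2M3 = 52·3·72 = 11232; M3M4 = 3·72·7 = 1512; M4M5 = 72·7·8 = 4032.
Length 3: M1..M3: k=1: 0+11232+5·52·72=29952; k=2: 780+0+5·3·72=1860 → min 1860 | M2..M4: k=2: 0+1512+52·3·7=2604; k=3: 11232+0+52·72·7=37440 → min 2604 | M3..M5: k=3: 0+4032+3·72·8=5760; k=4: 1512+0+3·7·8=1680 → min 1680.
Length 4: M1..M4: k=1: 0+2604+5·52·7=4424; k=2: 780+1512+5·3·7=2397; k=3: 1860+0+5·72·7=4380 → min 2397 | M2..M5: k=2: 0+1680+52·3·8=2928; k=3: 11232+4032+52·72·8=45216; k=4: 2604+0+52·7·8=5516 → min 2928.
Top-level splits: k=1: (M1..M1)·(M2..M5) → 0+2928+5·52·8 = 5008; k=2: (M1..M2)·(M3..M5) → 780+1680+5·3·8 = 2580; k=3: (M1..M3)·(M4..M5) → 1860+4032+5·72·8 = 8772; k=4: (M1..M4)·(M5..M5) → 2397+0+5·7·8 = 2677.
Best split is after M2, i.e. k = 2.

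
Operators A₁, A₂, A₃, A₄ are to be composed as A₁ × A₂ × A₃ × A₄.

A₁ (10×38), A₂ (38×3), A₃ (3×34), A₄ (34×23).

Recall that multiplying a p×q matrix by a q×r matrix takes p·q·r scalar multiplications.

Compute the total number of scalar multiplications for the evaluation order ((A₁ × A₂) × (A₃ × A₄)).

4176

(A₁ × A₂): 10×38 by 38×3 → 10×3, cost 10·38·3 = 1140
(A₃ × A₄): 3×34 by 34×23 → 3×23, cost 3·34·23 = 2346
((A₁ × A₂) × (A₃ × A₄)): 10×3 by 3×23 → 10×23, cost 10·3·23 = 690; cumulative 4176
Total: 4176 scalar multiplications.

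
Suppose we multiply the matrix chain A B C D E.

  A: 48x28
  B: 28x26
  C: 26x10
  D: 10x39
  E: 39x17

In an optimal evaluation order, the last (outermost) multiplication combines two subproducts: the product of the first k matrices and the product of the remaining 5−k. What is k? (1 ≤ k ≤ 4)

3

Adjacent pairs: AB = 48·28·26 = 34944; BC = 28·26·10 = 7280; CD = 26·10·39 = 10140; DE = 10·39·17 = 6630.
Length 3: A..C: k=1: 0+7280+48·28·10=20720; k=2: 34944+0+48·26·10=47424 → min 20720 | B..D: k=2: 0+10140+28·26·39=38532; k=3: 7280+0+28·10·39=18200 → min 18200 | C..E: k=3: 0+6630+26·10·17=11050; k=4: 10140+0+26·39·17=27378 → min 11050.
Length 4: A..D: k=1: 0+18200+48·28·39=70616; k=2: 34944+10140+48·26·39=93756; k=3: 20720+0+48·10·39=39440 → min 39440 | B..E: k=2: 0+11050+28·26·17=23426; k=3: 7280+6630+28·10·17=18670; k=4: 18200+0+28·39·17=36764 → min 18670.
Top-level splits: k=1: (A..A)·(B..E) → 0+18670+48·28·17 = 41518; k=2: (A..B)·(C..E) → 34944+11050+48·26·17 = 67210; k=3: (A..C)·(D..E) → 20720+6630+48·10·17 = 35510; k=4: (A..D)·(E..E) → 39440+0+48·39·17 = 71264.
Best split is after C, i.e. k = 3.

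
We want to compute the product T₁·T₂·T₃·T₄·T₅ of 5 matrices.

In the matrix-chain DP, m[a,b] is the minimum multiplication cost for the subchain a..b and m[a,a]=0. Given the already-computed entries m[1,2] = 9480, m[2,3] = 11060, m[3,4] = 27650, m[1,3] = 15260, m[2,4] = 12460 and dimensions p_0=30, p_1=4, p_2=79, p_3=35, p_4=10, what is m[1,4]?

13660

m[1,4] = min over k∈[1,3] of m[1,k]+m[k+1,4]+p_{0}·p_k·p_{4}.
k=1: 0 + 12460 + 30·4·10 = 13660; k=2: 9480 + 27650 + 30·79·10 = 60830; k=3: 15260 + 0 + 30·35·10 = 25760.
Minimum: 13660 at k=1.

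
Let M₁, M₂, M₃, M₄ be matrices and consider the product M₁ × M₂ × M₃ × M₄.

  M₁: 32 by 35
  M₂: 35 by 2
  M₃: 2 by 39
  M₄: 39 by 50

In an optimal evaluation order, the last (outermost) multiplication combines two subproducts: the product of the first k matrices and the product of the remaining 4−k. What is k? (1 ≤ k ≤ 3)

Adjacent pairs: M₁M₂ = 32·35·2 = 2240; M₂M₃ = 35·2·39 = 2730; M₃M₄ = 2·39·50 = 3900.
Length 3: M₁..M₃: k=1: 0+2730+32·35·39=46410; k=2: 2240+0+32·2·39=4736 → min 4736 | M₂..M₄: k=2: 0+3900+35·2·50=7400; k=3: 2730+0+35·39·50=70980 → min 7400.
Top-level splits: k=1: (M₁..M₁)·(M₂..M₄) → 0+7400+32·35·50 = 63400; k=2: (M₁..M₂)·(M₃..M₄) → 2240+3900+32·2·50 = 9340; k=3: (M₁..M₃)·(M₄..M₄) → 4736+0+32·39·50 = 67136.
Best split is after M₂, i.e. k = 2.

2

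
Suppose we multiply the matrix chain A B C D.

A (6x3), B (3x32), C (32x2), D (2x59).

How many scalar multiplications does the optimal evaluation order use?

936

Adjacent pairs: AB = 6·3·32 = 576; BC = 3·32·2 = 192; CD = 32·2·59 = 3776.
Length 3: A..C: k=1: 0+192+6·3·2=228; k=2: 576+0+6·32·2=960 → min 228 | B..D: k=2: 0+3776+3·32·59=9440; k=3: 192+0+3·2·59=546 → min 546.
Length 4: A..D: k=1: 0+546+6·3·59=1608; k=2: 576+3776+6·32·59=15680; k=3: 228+0+6·2·59=936 → min 936.
Optimal order: ((A (B C)) D) with cost 936.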